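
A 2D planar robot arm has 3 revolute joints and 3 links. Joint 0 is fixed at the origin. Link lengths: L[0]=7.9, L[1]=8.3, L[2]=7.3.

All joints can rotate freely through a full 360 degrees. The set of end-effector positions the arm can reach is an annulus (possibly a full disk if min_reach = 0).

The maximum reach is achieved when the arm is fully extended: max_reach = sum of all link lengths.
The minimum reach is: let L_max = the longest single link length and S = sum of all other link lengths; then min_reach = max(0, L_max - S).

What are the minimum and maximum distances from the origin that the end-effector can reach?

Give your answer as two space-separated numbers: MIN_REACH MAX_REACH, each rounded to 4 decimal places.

Link lengths: [7.9, 8.3, 7.3]
max_reach = 7.9 + 8.3 + 7.3 = 23.5
L_max = max([7.9, 8.3, 7.3]) = 8.3
S (sum of others) = 23.5 - 8.3 = 15.2
min_reach = max(0, 8.3 - 15.2) = max(0, -6.9) = 0

Answer: 0.0000 23.5000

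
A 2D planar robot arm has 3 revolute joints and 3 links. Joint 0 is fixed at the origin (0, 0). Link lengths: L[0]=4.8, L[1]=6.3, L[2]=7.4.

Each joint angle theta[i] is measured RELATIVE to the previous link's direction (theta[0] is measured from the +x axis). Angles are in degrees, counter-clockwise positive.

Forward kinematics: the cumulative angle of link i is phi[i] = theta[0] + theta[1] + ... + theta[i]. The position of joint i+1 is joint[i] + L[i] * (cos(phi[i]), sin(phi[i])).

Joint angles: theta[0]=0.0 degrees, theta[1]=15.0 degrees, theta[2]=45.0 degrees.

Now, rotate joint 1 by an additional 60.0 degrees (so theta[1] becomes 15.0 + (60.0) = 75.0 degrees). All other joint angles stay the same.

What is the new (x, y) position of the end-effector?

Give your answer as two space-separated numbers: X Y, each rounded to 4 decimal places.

joint[0] = (0.0000, 0.0000)  (base)
link 0: phi[0] = 0 = 0 deg
  cos(0 deg) = 1.0000, sin(0 deg) = 0.0000
  joint[1] = (0.0000, 0.0000) + 4.8 * (1.0000, 0.0000) = (0.0000 + 4.8000, 0.0000 + 0.0000) = (4.8000, 0.0000)
link 1: phi[1] = 0 + 75 = 75 deg
  cos(75 deg) = 0.2588, sin(75 deg) = 0.9659
  joint[2] = (4.8000, 0.0000) + 6.3 * (0.2588, 0.9659) = (4.8000 + 1.6306, 0.0000 + 6.0853) = (6.4306, 6.0853)
link 2: phi[2] = 0 + 75 + 45 = 120 deg
  cos(120 deg) = -0.5000, sin(120 deg) = 0.8660
  joint[3] = (6.4306, 6.0853) + 7.4 * (-0.5000, 0.8660) = (6.4306 + -3.7000, 6.0853 + 6.4086) = (2.7306, 12.4939)
End effector: (2.7306, 12.4939)

Answer: 2.7306 12.4939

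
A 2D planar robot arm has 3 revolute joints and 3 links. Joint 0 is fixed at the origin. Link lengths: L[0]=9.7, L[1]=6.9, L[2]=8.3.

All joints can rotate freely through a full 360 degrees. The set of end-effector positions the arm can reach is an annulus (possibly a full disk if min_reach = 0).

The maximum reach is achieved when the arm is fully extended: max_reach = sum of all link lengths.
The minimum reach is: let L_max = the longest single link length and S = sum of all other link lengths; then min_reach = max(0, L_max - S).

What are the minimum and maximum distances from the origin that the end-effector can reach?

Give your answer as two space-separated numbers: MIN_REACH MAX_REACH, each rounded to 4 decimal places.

Link lengths: [9.7, 6.9, 8.3]
max_reach = 9.7 + 6.9 + 8.3 = 24.9
L_max = max([9.7, 6.9, 8.3]) = 9.7
S (sum of others) = 24.9 - 9.7 = 15.2
min_reach = max(0, 9.7 - 15.2) = max(0, -5.5) = 0

Answer: 0.0000 24.9000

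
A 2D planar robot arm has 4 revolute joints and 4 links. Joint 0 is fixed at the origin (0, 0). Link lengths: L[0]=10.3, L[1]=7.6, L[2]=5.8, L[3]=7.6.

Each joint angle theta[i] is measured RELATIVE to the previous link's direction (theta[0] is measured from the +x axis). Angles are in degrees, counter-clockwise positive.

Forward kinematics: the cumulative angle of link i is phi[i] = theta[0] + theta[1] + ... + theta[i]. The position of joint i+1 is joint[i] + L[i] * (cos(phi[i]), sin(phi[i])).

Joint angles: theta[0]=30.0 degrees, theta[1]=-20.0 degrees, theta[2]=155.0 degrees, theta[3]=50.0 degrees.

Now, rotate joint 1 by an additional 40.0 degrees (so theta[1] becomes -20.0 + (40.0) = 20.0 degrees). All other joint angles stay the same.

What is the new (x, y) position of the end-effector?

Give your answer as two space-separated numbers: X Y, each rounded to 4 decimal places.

Answer: 6.5816 1.1797

Derivation:
joint[0] = (0.0000, 0.0000)  (base)
link 0: phi[0] = 30 = 30 deg
  cos(30 deg) = 0.8660, sin(30 deg) = 0.5000
  joint[1] = (0.0000, 0.0000) + 10.3 * (0.8660, 0.5000) = (0.0000 + 8.9201, 0.0000 + 5.1500) = (8.9201, 5.1500)
link 1: phi[1] = 30 + 20 = 50 deg
  cos(50 deg) = 0.6428, sin(50 deg) = 0.7660
  joint[2] = (8.9201, 5.1500) + 7.6 * (0.6428, 0.7660) = (8.9201 + 4.8852, 5.1500 + 5.8219) = (13.8052, 10.9719)
link 2: phi[2] = 30 + 20 + 155 = 205 deg
  cos(205 deg) = -0.9063, sin(205 deg) = -0.4226
  joint[3] = (13.8052, 10.9719) + 5.8 * (-0.9063, -0.4226) = (13.8052 + -5.2566, 10.9719 + -2.4512) = (8.5487, 8.5208)
link 3: phi[3] = 30 + 20 + 155 + 50 = 255 deg
  cos(255 deg) = -0.2588, sin(255 deg) = -0.9659
  joint[4] = (8.5487, 8.5208) + 7.6 * (-0.2588, -0.9659) = (8.5487 + -1.9670, 8.5208 + -7.3410) = (6.5816, 1.1797)
End effector: (6.5816, 1.1797)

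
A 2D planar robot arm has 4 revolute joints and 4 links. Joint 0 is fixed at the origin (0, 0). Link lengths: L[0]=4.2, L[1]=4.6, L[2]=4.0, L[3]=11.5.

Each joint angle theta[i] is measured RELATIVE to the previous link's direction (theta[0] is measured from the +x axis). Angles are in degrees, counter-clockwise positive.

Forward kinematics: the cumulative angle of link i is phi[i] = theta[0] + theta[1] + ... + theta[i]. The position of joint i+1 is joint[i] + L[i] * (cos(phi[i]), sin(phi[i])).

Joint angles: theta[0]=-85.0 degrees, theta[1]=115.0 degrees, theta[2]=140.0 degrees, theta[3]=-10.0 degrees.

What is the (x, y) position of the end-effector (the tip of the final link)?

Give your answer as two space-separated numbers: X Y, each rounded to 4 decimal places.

joint[0] = (0.0000, 0.0000)  (base)
link 0: phi[0] = -85 = -85 deg
  cos(-85 deg) = 0.0872, sin(-85 deg) = -0.9962
  joint[1] = (0.0000, 0.0000) + 4.2 * (0.0872, -0.9962) = (0.0000 + 0.3661, 0.0000 + -4.1840) = (0.3661, -4.1840)
link 1: phi[1] = -85 + 115 = 30 deg
  cos(30 deg) = 0.8660, sin(30 deg) = 0.5000
  joint[2] = (0.3661, -4.1840) + 4.6 * (0.8660, 0.5000) = (0.3661 + 3.9837, -4.1840 + 2.3000) = (4.3498, -1.8840)
link 2: phi[2] = -85 + 115 + 140 = 170 deg
  cos(170 deg) = -0.9848, sin(170 deg) = 0.1736
  joint[3] = (4.3498, -1.8840) + 4 * (-0.9848, 0.1736) = (4.3498 + -3.9392, -1.8840 + 0.6946) = (0.4105, -1.1894)
link 3: phi[3] = -85 + 115 + 140 + -10 = 160 deg
  cos(160 deg) = -0.9397, sin(160 deg) = 0.3420
  joint[4] = (0.4105, -1.1894) + 11.5 * (-0.9397, 0.3420) = (0.4105 + -10.8065, -1.1894 + 3.9332) = (-10.3959, 2.7438)
End effector: (-10.3959, 2.7438)

Answer: -10.3959 2.7438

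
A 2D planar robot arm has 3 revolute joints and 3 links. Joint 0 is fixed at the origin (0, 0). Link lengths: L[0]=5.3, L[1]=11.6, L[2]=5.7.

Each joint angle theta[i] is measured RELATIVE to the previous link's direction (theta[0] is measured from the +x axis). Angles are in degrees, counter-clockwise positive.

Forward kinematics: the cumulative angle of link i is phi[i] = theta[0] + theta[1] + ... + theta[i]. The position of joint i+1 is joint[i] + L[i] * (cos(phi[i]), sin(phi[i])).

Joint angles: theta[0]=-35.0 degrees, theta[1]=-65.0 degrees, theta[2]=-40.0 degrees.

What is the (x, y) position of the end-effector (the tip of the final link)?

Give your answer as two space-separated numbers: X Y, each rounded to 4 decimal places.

Answer: -2.0393 -18.1276

Derivation:
joint[0] = (0.0000, 0.0000)  (base)
link 0: phi[0] = -35 = -35 deg
  cos(-35 deg) = 0.8192, sin(-35 deg) = -0.5736
  joint[1] = (0.0000, 0.0000) + 5.3 * (0.8192, -0.5736) = (0.0000 + 4.3415, 0.0000 + -3.0400) = (4.3415, -3.0400)
link 1: phi[1] = -35 + -65 = -100 deg
  cos(-100 deg) = -0.1736, sin(-100 deg) = -0.9848
  joint[2] = (4.3415, -3.0400) + 11.6 * (-0.1736, -0.9848) = (4.3415 + -2.0143, -3.0400 + -11.4238) = (2.3272, -14.4637)
link 2: phi[2] = -35 + -65 + -40 = -140 deg
  cos(-140 deg) = -0.7660, sin(-140 deg) = -0.6428
  joint[3] = (2.3272, -14.4637) + 5.7 * (-0.7660, -0.6428) = (2.3272 + -4.3665, -14.4637 + -3.6639) = (-2.0393, -18.1276)
End effector: (-2.0393, -18.1276)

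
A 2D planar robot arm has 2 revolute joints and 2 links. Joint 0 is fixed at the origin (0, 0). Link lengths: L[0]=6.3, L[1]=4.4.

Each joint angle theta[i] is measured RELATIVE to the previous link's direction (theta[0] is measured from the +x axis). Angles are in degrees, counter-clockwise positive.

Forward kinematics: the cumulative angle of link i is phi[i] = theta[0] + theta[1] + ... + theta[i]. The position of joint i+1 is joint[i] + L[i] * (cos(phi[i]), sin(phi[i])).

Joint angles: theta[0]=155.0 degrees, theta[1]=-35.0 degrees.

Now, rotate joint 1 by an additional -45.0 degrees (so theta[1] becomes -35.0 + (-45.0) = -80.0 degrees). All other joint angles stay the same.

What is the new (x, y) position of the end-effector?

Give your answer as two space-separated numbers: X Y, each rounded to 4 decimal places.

joint[0] = (0.0000, 0.0000)  (base)
link 0: phi[0] = 155 = 155 deg
  cos(155 deg) = -0.9063, sin(155 deg) = 0.4226
  joint[1] = (0.0000, 0.0000) + 6.3 * (-0.9063, 0.4226) = (0.0000 + -5.7097, 0.0000 + 2.6625) = (-5.7097, 2.6625)
link 1: phi[1] = 155 + -80 = 75 deg
  cos(75 deg) = 0.2588, sin(75 deg) = 0.9659
  joint[2] = (-5.7097, 2.6625) + 4.4 * (0.2588, 0.9659) = (-5.7097 + 1.1388, 2.6625 + 4.2501) = (-4.5709, 6.9126)
End effector: (-4.5709, 6.9126)

Answer: -4.5709 6.9126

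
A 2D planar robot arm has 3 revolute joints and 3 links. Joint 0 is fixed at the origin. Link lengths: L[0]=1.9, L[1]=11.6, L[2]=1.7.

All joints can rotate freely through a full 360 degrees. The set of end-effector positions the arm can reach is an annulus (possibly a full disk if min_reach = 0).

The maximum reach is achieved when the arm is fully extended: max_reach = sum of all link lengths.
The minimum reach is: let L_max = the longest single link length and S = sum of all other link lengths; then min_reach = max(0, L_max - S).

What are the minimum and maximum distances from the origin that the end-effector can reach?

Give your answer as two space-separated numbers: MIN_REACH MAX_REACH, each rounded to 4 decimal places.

Answer: 8.0000 15.2000

Derivation:
Link lengths: [1.9, 11.6, 1.7]
max_reach = 1.9 + 11.6 + 1.7 = 15.2
L_max = max([1.9, 11.6, 1.7]) = 11.6
S (sum of others) = 15.2 - 11.6 = 3.6
min_reach = max(0, 11.6 - 3.6) = max(0, 8) = 8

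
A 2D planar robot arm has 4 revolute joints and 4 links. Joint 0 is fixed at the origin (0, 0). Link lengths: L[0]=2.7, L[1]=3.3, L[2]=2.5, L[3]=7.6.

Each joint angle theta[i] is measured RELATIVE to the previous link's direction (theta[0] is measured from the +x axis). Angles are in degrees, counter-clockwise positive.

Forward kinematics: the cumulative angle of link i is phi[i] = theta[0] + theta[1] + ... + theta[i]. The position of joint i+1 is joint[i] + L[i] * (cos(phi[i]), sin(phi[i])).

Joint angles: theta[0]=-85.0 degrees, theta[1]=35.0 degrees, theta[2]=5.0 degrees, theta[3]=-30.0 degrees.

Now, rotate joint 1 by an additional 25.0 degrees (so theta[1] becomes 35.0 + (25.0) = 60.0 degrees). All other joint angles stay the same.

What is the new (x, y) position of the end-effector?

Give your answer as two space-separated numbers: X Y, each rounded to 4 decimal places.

joint[0] = (0.0000, 0.0000)  (base)
link 0: phi[0] = -85 = -85 deg
  cos(-85 deg) = 0.0872, sin(-85 deg) = -0.9962
  joint[1] = (0.0000, 0.0000) + 2.7 * (0.0872, -0.9962) = (0.0000 + 0.2353, 0.0000 + -2.6897) = (0.2353, -2.6897)
link 1: phi[1] = -85 + 60 = -25 deg
  cos(-25 deg) = 0.9063, sin(-25 deg) = -0.4226
  joint[2] = (0.2353, -2.6897) + 3.3 * (0.9063, -0.4226) = (0.2353 + 2.9908, -2.6897 + -1.3946) = (3.2261, -4.0844)
link 2: phi[2] = -85 + 60 + 5 = -20 deg
  cos(-20 deg) = 0.9397, sin(-20 deg) = -0.3420
  joint[3] = (3.2261, -4.0844) + 2.5 * (0.9397, -0.3420) = (3.2261 + 2.3492, -4.0844 + -0.8551) = (5.5754, -4.9394)
link 3: phi[3] = -85 + 60 + 5 + -30 = -50 deg
  cos(-50 deg) = 0.6428, sin(-50 deg) = -0.7660
  joint[4] = (5.5754, -4.9394) + 7.6 * (0.6428, -0.7660) = (5.5754 + 4.8852, -4.9394 + -5.8219) = (10.4606, -10.7614)
End effector: (10.4606, -10.7614)

Answer: 10.4606 -10.7614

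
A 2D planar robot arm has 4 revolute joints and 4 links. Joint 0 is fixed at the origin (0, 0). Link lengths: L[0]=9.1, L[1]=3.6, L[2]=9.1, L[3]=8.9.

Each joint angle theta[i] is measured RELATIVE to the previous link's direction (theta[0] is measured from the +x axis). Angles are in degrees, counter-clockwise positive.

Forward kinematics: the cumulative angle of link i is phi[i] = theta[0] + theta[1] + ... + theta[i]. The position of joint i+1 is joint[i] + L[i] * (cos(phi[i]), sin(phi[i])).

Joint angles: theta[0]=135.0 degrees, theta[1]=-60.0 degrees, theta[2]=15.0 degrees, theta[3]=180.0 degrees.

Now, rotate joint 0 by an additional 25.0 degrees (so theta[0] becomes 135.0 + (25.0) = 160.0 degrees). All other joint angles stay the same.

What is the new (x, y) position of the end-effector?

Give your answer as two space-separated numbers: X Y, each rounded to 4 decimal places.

joint[0] = (0.0000, 0.0000)  (base)
link 0: phi[0] = 160 = 160 deg
  cos(160 deg) = -0.9397, sin(160 deg) = 0.3420
  joint[1] = (0.0000, 0.0000) + 9.1 * (-0.9397, 0.3420) = (0.0000 + -8.5512, 0.0000 + 3.1124) = (-8.5512, 3.1124)
link 1: phi[1] = 160 + -60 = 100 deg
  cos(100 deg) = -0.1736, sin(100 deg) = 0.9848
  joint[2] = (-8.5512, 3.1124) + 3.6 * (-0.1736, 0.9848) = (-8.5512 + -0.6251, 3.1124 + 3.5453) = (-9.1763, 6.6577)
link 2: phi[2] = 160 + -60 + 15 = 115 deg
  cos(115 deg) = -0.4226, sin(115 deg) = 0.9063
  joint[3] = (-9.1763, 6.6577) + 9.1 * (-0.4226, 0.9063) = (-9.1763 + -3.8458, 6.6577 + 8.2474) = (-13.0222, 14.9051)
link 3: phi[3] = 160 + -60 + 15 + 180 = 295 deg
  cos(295 deg) = 0.4226, sin(295 deg) = -0.9063
  joint[4] = (-13.0222, 14.9051) + 8.9 * (0.4226, -0.9063) = (-13.0222 + 3.7613, 14.9051 + -8.0661) = (-9.2609, 6.8390)
End effector: (-9.2609, 6.8390)

Answer: -9.2609 6.8390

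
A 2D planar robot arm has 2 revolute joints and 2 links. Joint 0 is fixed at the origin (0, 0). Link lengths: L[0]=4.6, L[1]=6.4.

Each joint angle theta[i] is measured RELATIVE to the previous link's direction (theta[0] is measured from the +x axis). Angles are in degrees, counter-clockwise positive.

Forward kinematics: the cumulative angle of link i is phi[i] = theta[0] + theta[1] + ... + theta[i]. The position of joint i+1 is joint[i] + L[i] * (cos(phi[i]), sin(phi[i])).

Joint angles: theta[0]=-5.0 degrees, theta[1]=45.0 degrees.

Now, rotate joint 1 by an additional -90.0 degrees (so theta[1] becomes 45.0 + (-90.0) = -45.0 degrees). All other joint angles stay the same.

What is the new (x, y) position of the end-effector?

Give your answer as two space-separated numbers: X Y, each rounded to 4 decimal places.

Answer: 8.6963 -5.3036

Derivation:
joint[0] = (0.0000, 0.0000)  (base)
link 0: phi[0] = -5 = -5 deg
  cos(-5 deg) = 0.9962, sin(-5 deg) = -0.0872
  joint[1] = (0.0000, 0.0000) + 4.6 * (0.9962, -0.0872) = (0.0000 + 4.5825, 0.0000 + -0.4009) = (4.5825, -0.4009)
link 1: phi[1] = -5 + -45 = -50 deg
  cos(-50 deg) = 0.6428, sin(-50 deg) = -0.7660
  joint[2] = (4.5825, -0.4009) + 6.4 * (0.6428, -0.7660) = (4.5825 + 4.1138, -0.4009 + -4.9027) = (8.6963, -5.3036)
End effector: (8.6963, -5.3036)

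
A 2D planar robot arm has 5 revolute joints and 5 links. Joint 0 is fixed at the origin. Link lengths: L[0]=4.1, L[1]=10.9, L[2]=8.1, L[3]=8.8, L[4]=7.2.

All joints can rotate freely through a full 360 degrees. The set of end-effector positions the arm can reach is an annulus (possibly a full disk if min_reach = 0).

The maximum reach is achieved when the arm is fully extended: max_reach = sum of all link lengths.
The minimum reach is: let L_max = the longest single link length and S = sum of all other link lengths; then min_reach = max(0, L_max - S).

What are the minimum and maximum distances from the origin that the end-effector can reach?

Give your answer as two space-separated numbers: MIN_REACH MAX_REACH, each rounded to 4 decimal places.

Answer: 0.0000 39.1000

Derivation:
Link lengths: [4.1, 10.9, 8.1, 8.8, 7.2]
max_reach = 4.1 + 10.9 + 8.1 + 8.8 + 7.2 = 39.1
L_max = max([4.1, 10.9, 8.1, 8.8, 7.2]) = 10.9
S (sum of others) = 39.1 - 10.9 = 28.2
min_reach = max(0, 10.9 - 28.2) = max(0, -17.3) = 0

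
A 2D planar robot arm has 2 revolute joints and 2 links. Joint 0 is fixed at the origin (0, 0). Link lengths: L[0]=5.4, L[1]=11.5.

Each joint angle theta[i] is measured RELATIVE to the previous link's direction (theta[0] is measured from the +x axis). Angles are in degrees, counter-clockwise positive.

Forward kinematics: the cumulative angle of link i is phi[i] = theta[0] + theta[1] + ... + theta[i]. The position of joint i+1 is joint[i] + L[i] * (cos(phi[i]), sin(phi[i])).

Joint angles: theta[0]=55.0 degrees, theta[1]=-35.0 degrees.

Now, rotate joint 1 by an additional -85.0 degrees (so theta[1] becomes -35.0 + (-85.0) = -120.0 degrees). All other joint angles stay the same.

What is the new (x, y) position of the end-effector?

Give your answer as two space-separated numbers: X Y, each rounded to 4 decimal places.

Answer: 7.9574 -5.9991

Derivation:
joint[0] = (0.0000, 0.0000)  (base)
link 0: phi[0] = 55 = 55 deg
  cos(55 deg) = 0.5736, sin(55 deg) = 0.8192
  joint[1] = (0.0000, 0.0000) + 5.4 * (0.5736, 0.8192) = (0.0000 + 3.0973, 0.0000 + 4.4234) = (3.0973, 4.4234)
link 1: phi[1] = 55 + -120 = -65 deg
  cos(-65 deg) = 0.4226, sin(-65 deg) = -0.9063
  joint[2] = (3.0973, 4.4234) + 11.5 * (0.4226, -0.9063) = (3.0973 + 4.8601, 4.4234 + -10.4225) = (7.9574, -5.9991)
End effector: (7.9574, -5.9991)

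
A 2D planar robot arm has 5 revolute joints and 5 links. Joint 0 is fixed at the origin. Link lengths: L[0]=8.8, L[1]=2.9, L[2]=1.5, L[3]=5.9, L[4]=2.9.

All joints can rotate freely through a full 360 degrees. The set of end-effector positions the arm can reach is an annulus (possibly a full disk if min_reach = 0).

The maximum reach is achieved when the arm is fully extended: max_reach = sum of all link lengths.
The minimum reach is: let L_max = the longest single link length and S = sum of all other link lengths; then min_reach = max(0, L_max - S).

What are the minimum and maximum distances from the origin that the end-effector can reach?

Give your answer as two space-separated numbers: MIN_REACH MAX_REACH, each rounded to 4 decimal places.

Answer: 0.0000 22.0000

Derivation:
Link lengths: [8.8, 2.9, 1.5, 5.9, 2.9]
max_reach = 8.8 + 2.9 + 1.5 + 5.9 + 2.9 = 22
L_max = max([8.8, 2.9, 1.5, 5.9, 2.9]) = 8.8
S (sum of others) = 22 - 8.8 = 13.2
min_reach = max(0, 8.8 - 13.2) = max(0, -4.4) = 0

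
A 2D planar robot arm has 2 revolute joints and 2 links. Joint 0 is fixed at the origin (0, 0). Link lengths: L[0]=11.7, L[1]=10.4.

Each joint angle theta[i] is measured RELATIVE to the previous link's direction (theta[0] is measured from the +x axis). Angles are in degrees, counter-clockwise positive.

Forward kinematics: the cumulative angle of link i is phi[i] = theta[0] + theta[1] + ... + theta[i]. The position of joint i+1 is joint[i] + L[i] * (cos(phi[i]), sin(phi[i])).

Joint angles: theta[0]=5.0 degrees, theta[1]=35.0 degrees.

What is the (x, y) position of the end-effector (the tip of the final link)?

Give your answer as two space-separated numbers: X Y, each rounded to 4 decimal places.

Answer: 19.6223 7.7047

Derivation:
joint[0] = (0.0000, 0.0000)  (base)
link 0: phi[0] = 5 = 5 deg
  cos(5 deg) = 0.9962, sin(5 deg) = 0.0872
  joint[1] = (0.0000, 0.0000) + 11.7 * (0.9962, 0.0872) = (0.0000 + 11.6555, 0.0000 + 1.0197) = (11.6555, 1.0197)
link 1: phi[1] = 5 + 35 = 40 deg
  cos(40 deg) = 0.7660, sin(40 deg) = 0.6428
  joint[2] = (11.6555, 1.0197) + 10.4 * (0.7660, 0.6428) = (11.6555 + 7.9669, 1.0197 + 6.6850) = (19.6223, 7.7047)
End effector: (19.6223, 7.7047)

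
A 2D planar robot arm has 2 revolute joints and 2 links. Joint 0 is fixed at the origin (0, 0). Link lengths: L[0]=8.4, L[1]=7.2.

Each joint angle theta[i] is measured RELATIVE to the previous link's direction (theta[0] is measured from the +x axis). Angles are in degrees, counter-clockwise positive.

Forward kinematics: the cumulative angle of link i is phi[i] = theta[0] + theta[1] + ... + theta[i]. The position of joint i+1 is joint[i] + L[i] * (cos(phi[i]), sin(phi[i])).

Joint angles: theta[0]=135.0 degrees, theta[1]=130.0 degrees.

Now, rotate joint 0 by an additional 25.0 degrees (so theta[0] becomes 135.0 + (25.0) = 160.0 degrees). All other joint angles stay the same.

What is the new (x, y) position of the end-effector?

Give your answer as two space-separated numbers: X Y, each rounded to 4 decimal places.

Answer: -5.4309 -3.8928

Derivation:
joint[0] = (0.0000, 0.0000)  (base)
link 0: phi[0] = 160 = 160 deg
  cos(160 deg) = -0.9397, sin(160 deg) = 0.3420
  joint[1] = (0.0000, 0.0000) + 8.4 * (-0.9397, 0.3420) = (0.0000 + -7.8934, 0.0000 + 2.8730) = (-7.8934, 2.8730)
link 1: phi[1] = 160 + 130 = 290 deg
  cos(290 deg) = 0.3420, sin(290 deg) = -0.9397
  joint[2] = (-7.8934, 2.8730) + 7.2 * (0.3420, -0.9397) = (-7.8934 + 2.4625, 2.8730 + -6.7658) = (-5.4309, -3.8928)
End effector: (-5.4309, -3.8928)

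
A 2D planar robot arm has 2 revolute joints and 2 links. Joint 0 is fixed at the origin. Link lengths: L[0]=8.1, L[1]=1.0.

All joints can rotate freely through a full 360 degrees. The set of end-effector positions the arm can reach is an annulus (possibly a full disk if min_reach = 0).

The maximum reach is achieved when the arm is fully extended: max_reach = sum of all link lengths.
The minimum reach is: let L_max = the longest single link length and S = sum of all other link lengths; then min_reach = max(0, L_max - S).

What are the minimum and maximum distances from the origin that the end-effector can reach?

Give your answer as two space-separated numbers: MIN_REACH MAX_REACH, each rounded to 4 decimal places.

Link lengths: [8.1, 1.0]
max_reach = 8.1 + 1 = 9.1
L_max = max([8.1, 1.0]) = 8.1
S (sum of others) = 9.1 - 8.1 = 1
min_reach = max(0, 8.1 - 1) = max(0, 7.1) = 7.1

Answer: 7.1000 9.1000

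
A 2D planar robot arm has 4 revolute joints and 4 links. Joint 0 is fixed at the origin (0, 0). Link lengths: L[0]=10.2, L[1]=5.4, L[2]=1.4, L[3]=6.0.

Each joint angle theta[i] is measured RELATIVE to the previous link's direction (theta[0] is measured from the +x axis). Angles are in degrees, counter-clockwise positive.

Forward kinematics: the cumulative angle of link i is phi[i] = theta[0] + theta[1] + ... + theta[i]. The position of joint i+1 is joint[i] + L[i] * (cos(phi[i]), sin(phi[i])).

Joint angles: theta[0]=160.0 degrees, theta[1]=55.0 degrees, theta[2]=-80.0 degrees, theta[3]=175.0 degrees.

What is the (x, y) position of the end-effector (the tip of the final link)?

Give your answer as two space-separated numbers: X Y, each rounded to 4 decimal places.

Answer: -11.1415 -3.2150

Derivation:
joint[0] = (0.0000, 0.0000)  (base)
link 0: phi[0] = 160 = 160 deg
  cos(160 deg) = -0.9397, sin(160 deg) = 0.3420
  joint[1] = (0.0000, 0.0000) + 10.2 * (-0.9397, 0.3420) = (0.0000 + -9.5849, 0.0000 + 3.4886) = (-9.5849, 3.4886)
link 1: phi[1] = 160 + 55 = 215 deg
  cos(215 deg) = -0.8192, sin(215 deg) = -0.5736
  joint[2] = (-9.5849, 3.4886) + 5.4 * (-0.8192, -0.5736) = (-9.5849 + -4.4234, 3.4886 + -3.0973) = (-14.0083, 0.3913)
link 2: phi[2] = 160 + 55 + -80 = 135 deg
  cos(135 deg) = -0.7071, sin(135 deg) = 0.7071
  joint[3] = (-14.0083, 0.3913) + 1.4 * (-0.7071, 0.7071) = (-14.0083 + -0.9899, 0.3913 + 0.9899) = (-14.9982, 1.3812)
link 3: phi[3] = 160 + 55 + -80 + 175 = 310 deg
  cos(310 deg) = 0.6428, sin(310 deg) = -0.7660
  joint[4] = (-14.9982, 1.3812) + 6 * (0.6428, -0.7660) = (-14.9982 + 3.8567, 1.3812 + -4.5963) = (-11.1415, -3.2150)
End effector: (-11.1415, -3.2150)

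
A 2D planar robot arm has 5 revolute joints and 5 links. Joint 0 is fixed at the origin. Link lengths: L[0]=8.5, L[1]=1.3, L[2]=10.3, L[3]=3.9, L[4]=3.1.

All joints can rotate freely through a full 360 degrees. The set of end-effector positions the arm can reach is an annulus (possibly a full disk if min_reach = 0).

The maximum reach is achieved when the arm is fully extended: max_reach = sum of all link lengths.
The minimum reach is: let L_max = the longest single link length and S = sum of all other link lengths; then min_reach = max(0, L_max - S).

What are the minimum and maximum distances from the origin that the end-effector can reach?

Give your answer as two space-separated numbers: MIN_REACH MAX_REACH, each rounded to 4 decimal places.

Link lengths: [8.5, 1.3, 10.3, 3.9, 3.1]
max_reach = 8.5 + 1.3 + 10.3 + 3.9 + 3.1 = 27.1
L_max = max([8.5, 1.3, 10.3, 3.9, 3.1]) = 10.3
S (sum of others) = 27.1 - 10.3 = 16.8
min_reach = max(0, 10.3 - 16.8) = max(0, -6.5) = 0

Answer: 0.0000 27.1000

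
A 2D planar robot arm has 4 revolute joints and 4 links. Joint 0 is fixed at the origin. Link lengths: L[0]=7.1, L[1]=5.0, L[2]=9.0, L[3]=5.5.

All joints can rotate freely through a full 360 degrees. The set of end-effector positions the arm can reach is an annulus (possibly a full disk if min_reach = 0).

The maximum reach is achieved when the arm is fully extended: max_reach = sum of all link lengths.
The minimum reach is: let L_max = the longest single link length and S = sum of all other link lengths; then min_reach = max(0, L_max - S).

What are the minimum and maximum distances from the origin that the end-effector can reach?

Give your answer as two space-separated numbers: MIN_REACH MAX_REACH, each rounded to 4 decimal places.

Link lengths: [7.1, 5.0, 9.0, 5.5]
max_reach = 7.1 + 5 + 9 + 5.5 = 26.6
L_max = max([7.1, 5.0, 9.0, 5.5]) = 9
S (sum of others) = 26.6 - 9 = 17.6
min_reach = max(0, 9 - 17.6) = max(0, -8.6) = 0

Answer: 0.0000 26.6000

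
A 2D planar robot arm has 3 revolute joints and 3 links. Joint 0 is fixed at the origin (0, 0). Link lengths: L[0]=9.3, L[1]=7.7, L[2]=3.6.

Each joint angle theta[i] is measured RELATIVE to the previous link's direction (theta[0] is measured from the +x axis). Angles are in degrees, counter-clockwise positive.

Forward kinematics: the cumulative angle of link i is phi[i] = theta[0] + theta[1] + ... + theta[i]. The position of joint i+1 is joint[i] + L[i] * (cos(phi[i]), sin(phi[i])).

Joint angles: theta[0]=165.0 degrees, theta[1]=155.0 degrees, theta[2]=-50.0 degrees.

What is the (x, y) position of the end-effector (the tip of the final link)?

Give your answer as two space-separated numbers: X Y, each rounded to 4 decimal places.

Answer: -3.0846 -6.1424

Derivation:
joint[0] = (0.0000, 0.0000)  (base)
link 0: phi[0] = 165 = 165 deg
  cos(165 deg) = -0.9659, sin(165 deg) = 0.2588
  joint[1] = (0.0000, 0.0000) + 9.3 * (-0.9659, 0.2588) = (0.0000 + -8.9831, 0.0000 + 2.4070) = (-8.9831, 2.4070)
link 1: phi[1] = 165 + 155 = 320 deg
  cos(320 deg) = 0.7660, sin(320 deg) = -0.6428
  joint[2] = (-8.9831, 2.4070) + 7.7 * (0.7660, -0.6428) = (-8.9831 + 5.8985, 2.4070 + -4.9495) = (-3.0846, -2.5424)
link 2: phi[2] = 165 + 155 + -50 = 270 deg
  cos(270 deg) = -0.0000, sin(270 deg) = -1.0000
  joint[3] = (-3.0846, -2.5424) + 3.6 * (-0.0000, -1.0000) = (-3.0846 + -0.0000, -2.5424 + -3.6000) = (-3.0846, -6.1424)
End effector: (-3.0846, -6.1424)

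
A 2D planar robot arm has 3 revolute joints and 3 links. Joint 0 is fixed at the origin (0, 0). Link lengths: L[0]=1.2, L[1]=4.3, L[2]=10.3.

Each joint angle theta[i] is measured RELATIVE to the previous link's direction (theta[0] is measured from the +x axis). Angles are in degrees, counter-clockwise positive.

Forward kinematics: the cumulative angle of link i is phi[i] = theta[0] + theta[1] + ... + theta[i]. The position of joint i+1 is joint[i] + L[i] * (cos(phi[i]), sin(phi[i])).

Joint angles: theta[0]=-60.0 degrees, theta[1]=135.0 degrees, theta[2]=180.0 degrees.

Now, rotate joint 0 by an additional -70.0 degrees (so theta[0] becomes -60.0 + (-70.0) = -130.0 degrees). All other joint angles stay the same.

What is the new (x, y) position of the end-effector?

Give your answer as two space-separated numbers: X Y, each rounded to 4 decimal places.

Answer: -6.7485 -1.4422

Derivation:
joint[0] = (0.0000, 0.0000)  (base)
link 0: phi[0] = -130 = -130 deg
  cos(-130 deg) = -0.6428, sin(-130 deg) = -0.7660
  joint[1] = (0.0000, 0.0000) + 1.2 * (-0.6428, -0.7660) = (0.0000 + -0.7713, 0.0000 + -0.9193) = (-0.7713, -0.9193)
link 1: phi[1] = -130 + 135 = 5 deg
  cos(5 deg) = 0.9962, sin(5 deg) = 0.0872
  joint[2] = (-0.7713, -0.9193) + 4.3 * (0.9962, 0.0872) = (-0.7713 + 4.2836, -0.9193 + 0.3748) = (3.5123, -0.5445)
link 2: phi[2] = -130 + 135 + 180 = 185 deg
  cos(185 deg) = -0.9962, sin(185 deg) = -0.0872
  joint[3] = (3.5123, -0.5445) + 10.3 * (-0.9962, -0.0872) = (3.5123 + -10.2608, -0.5445 + -0.8977) = (-6.7485, -1.4422)
End effector: (-6.7485, -1.4422)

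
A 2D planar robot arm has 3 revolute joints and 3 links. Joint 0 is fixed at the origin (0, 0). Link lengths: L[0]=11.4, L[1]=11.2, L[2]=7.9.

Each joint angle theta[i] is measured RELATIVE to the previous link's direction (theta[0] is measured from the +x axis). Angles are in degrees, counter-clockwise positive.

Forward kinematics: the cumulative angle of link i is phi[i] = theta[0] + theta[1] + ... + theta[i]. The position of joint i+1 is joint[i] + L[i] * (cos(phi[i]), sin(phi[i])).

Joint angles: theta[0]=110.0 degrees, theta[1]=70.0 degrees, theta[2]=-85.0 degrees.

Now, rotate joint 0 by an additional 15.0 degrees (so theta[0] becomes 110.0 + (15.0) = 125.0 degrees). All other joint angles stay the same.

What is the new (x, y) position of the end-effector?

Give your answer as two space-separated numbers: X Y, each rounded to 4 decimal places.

joint[0] = (0.0000, 0.0000)  (base)
link 0: phi[0] = 125 = 125 deg
  cos(125 deg) = -0.5736, sin(125 deg) = 0.8192
  joint[1] = (0.0000, 0.0000) + 11.4 * (-0.5736, 0.8192) = (0.0000 + -6.5388, 0.0000 + 9.3383) = (-6.5388, 9.3383)
link 1: phi[1] = 125 + 70 = 195 deg
  cos(195 deg) = -0.9659, sin(195 deg) = -0.2588
  joint[2] = (-6.5388, 9.3383) + 11.2 * (-0.9659, -0.2588) = (-6.5388 + -10.8184, 9.3383 + -2.8988) = (-17.3571, 6.4396)
link 2: phi[2] = 125 + 70 + -85 = 110 deg
  cos(110 deg) = -0.3420, sin(110 deg) = 0.9397
  joint[3] = (-17.3571, 6.4396) + 7.9 * (-0.3420, 0.9397) = (-17.3571 + -2.7020, 6.4396 + 7.4236) = (-20.0591, 13.8631)
End effector: (-20.0591, 13.8631)

Answer: -20.0591 13.8631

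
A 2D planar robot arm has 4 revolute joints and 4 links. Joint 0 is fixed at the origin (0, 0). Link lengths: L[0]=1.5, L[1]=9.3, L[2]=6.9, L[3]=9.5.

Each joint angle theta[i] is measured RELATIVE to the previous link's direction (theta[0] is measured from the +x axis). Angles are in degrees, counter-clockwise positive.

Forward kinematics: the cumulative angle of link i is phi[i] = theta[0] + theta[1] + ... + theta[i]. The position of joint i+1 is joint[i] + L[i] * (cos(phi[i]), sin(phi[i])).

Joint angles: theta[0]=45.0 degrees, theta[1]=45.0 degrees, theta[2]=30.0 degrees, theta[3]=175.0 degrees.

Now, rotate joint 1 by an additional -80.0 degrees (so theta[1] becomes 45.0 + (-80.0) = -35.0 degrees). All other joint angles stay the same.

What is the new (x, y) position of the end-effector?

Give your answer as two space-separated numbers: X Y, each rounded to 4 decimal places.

Answer: 7.7231 1.6618

Derivation:
joint[0] = (0.0000, 0.0000)  (base)
link 0: phi[0] = 45 = 45 deg
  cos(45 deg) = 0.7071, sin(45 deg) = 0.7071
  joint[1] = (0.0000, 0.0000) + 1.5 * (0.7071, 0.7071) = (0.0000 + 1.0607, 0.0000 + 1.0607) = (1.0607, 1.0607)
link 1: phi[1] = 45 + -35 = 10 deg
  cos(10 deg) = 0.9848, sin(10 deg) = 0.1736
  joint[2] = (1.0607, 1.0607) + 9.3 * (0.9848, 0.1736) = (1.0607 + 9.1587, 1.0607 + 1.6149) = (10.2194, 2.6756)
link 2: phi[2] = 45 + -35 + 30 = 40 deg
  cos(40 deg) = 0.7660, sin(40 deg) = 0.6428
  joint[3] = (10.2194, 2.6756) + 6.9 * (0.7660, 0.6428) = (10.2194 + 5.2857, 2.6756 + 4.4352) = (15.5051, 7.1108)
link 3: phi[3] = 45 + -35 + 30 + 175 = 215 deg
  cos(215 deg) = -0.8192, sin(215 deg) = -0.5736
  joint[4] = (15.5051, 7.1108) + 9.5 * (-0.8192, -0.5736) = (15.5051 + -7.7819, 7.1108 + -5.4490) = (7.7231, 1.6618)
End effector: (7.7231, 1.6618)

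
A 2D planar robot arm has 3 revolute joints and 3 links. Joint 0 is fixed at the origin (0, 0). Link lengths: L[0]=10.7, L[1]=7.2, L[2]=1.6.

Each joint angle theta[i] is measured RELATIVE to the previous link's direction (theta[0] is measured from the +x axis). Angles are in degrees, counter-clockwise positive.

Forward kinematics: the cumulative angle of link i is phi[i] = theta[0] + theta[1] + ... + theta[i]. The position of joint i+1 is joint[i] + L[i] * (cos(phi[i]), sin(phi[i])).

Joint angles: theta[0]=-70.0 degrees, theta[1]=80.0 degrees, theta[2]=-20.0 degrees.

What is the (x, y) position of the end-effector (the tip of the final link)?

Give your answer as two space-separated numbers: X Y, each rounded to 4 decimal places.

joint[0] = (0.0000, 0.0000)  (base)
link 0: phi[0] = -70 = -70 deg
  cos(-70 deg) = 0.3420, sin(-70 deg) = -0.9397
  joint[1] = (0.0000, 0.0000) + 10.7 * (0.3420, -0.9397) = (0.0000 + 3.6596, 0.0000 + -10.0547) = (3.6596, -10.0547)
link 1: phi[1] = -70 + 80 = 10 deg
  cos(10 deg) = 0.9848, sin(10 deg) = 0.1736
  joint[2] = (3.6596, -10.0547) + 7.2 * (0.9848, 0.1736) = (3.6596 + 7.0906, -10.0547 + 1.2503) = (10.7502, -8.8044)
link 2: phi[2] = -70 + 80 + -20 = -10 deg
  cos(-10 deg) = 0.9848, sin(-10 deg) = -0.1736
  joint[3] = (10.7502, -8.8044) + 1.6 * (0.9848, -0.1736) = (10.7502 + 1.5757, -8.8044 + -0.2778) = (12.3259, -9.0823)
End effector: (12.3259, -9.0823)

Answer: 12.3259 -9.0823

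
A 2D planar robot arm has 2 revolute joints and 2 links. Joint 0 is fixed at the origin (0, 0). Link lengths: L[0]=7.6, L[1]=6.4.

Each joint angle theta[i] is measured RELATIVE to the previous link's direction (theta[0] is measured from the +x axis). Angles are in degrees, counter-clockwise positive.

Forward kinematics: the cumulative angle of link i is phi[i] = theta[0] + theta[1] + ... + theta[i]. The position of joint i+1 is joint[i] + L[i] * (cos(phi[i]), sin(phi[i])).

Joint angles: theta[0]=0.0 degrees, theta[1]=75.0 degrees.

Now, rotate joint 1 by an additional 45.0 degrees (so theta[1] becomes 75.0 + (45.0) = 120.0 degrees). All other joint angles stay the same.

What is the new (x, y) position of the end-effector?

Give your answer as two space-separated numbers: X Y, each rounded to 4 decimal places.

Answer: 4.4000 5.5426

Derivation:
joint[0] = (0.0000, 0.0000)  (base)
link 0: phi[0] = 0 = 0 deg
  cos(0 deg) = 1.0000, sin(0 deg) = 0.0000
  joint[1] = (0.0000, 0.0000) + 7.6 * (1.0000, 0.0000) = (0.0000 + 7.6000, 0.0000 + 0.0000) = (7.6000, 0.0000)
link 1: phi[1] = 0 + 120 = 120 deg
  cos(120 deg) = -0.5000, sin(120 deg) = 0.8660
  joint[2] = (7.6000, 0.0000) + 6.4 * (-0.5000, 0.8660) = (7.6000 + -3.2000, 0.0000 + 5.5426) = (4.4000, 5.5426)
End effector: (4.4000, 5.5426)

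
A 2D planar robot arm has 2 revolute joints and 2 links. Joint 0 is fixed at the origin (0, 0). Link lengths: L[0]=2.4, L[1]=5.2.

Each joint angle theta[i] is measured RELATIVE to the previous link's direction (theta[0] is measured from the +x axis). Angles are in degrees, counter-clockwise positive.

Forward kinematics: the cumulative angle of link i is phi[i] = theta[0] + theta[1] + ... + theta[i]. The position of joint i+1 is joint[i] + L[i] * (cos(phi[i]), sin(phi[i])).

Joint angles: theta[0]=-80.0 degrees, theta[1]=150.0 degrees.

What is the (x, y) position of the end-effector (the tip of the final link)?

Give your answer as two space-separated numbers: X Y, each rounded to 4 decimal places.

joint[0] = (0.0000, 0.0000)  (base)
link 0: phi[0] = -80 = -80 deg
  cos(-80 deg) = 0.1736, sin(-80 deg) = -0.9848
  joint[1] = (0.0000, 0.0000) + 2.4 * (0.1736, -0.9848) = (0.0000 + 0.4168, 0.0000 + -2.3635) = (0.4168, -2.3635)
link 1: phi[1] = -80 + 150 = 70 deg
  cos(70 deg) = 0.3420, sin(70 deg) = 0.9397
  joint[2] = (0.4168, -2.3635) + 5.2 * (0.3420, 0.9397) = (0.4168 + 1.7785, -2.3635 + 4.8864) = (2.1953, 2.5229)
End effector: (2.1953, 2.5229)

Answer: 2.1953 2.5229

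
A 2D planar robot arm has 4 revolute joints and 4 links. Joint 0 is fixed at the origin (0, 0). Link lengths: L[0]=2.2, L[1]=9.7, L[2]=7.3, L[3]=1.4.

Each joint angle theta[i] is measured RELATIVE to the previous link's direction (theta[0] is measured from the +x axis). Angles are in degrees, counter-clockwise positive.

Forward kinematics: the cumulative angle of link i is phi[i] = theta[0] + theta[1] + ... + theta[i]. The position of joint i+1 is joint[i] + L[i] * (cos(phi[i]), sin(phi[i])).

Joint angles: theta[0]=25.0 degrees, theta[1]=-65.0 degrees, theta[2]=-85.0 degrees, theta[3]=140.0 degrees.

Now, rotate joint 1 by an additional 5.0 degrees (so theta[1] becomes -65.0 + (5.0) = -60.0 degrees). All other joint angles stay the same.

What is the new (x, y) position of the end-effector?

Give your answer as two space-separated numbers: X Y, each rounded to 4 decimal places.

Answer: 7.6052 -10.4771

Derivation:
joint[0] = (0.0000, 0.0000)  (base)
link 0: phi[0] = 25 = 25 deg
  cos(25 deg) = 0.9063, sin(25 deg) = 0.4226
  joint[1] = (0.0000, 0.0000) + 2.2 * (0.9063, 0.4226) = (0.0000 + 1.9939, 0.0000 + 0.9298) = (1.9939, 0.9298)
link 1: phi[1] = 25 + -60 = -35 deg
  cos(-35 deg) = 0.8192, sin(-35 deg) = -0.5736
  joint[2] = (1.9939, 0.9298) + 9.7 * (0.8192, -0.5736) = (1.9939 + 7.9458, 0.9298 + -5.5637) = (9.9397, -4.6339)
link 2: phi[2] = 25 + -60 + -85 = -120 deg
  cos(-120 deg) = -0.5000, sin(-120 deg) = -0.8660
  joint[3] = (9.9397, -4.6339) + 7.3 * (-0.5000, -0.8660) = (9.9397 + -3.6500, -4.6339 + -6.3220) = (6.2897, -10.9559)
link 3: phi[3] = 25 + -60 + -85 + 140 = 20 deg
  cos(20 deg) = 0.9397, sin(20 deg) = 0.3420
  joint[4] = (6.2897, -10.9559) + 1.4 * (0.9397, 0.3420) = (6.2897 + 1.3156, -10.9559 + 0.4788) = (7.6052, -10.4771)
End effector: (7.6052, -10.4771)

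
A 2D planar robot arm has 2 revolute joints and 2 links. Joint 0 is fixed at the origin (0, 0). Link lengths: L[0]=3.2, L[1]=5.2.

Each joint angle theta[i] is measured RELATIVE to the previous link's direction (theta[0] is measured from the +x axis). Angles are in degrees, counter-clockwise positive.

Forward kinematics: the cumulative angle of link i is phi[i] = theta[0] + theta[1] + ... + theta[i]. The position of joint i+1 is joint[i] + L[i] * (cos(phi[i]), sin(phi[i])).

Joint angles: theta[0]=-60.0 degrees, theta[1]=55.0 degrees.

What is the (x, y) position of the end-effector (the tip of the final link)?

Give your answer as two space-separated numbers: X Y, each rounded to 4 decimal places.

Answer: 6.7802 -3.2245

Derivation:
joint[0] = (0.0000, 0.0000)  (base)
link 0: phi[0] = -60 = -60 deg
  cos(-60 deg) = 0.5000, sin(-60 deg) = -0.8660
  joint[1] = (0.0000, 0.0000) + 3.2 * (0.5000, -0.8660) = (0.0000 + 1.6000, 0.0000 + -2.7713) = (1.6000, -2.7713)
link 1: phi[1] = -60 + 55 = -5 deg
  cos(-5 deg) = 0.9962, sin(-5 deg) = -0.0872
  joint[2] = (1.6000, -2.7713) + 5.2 * (0.9962, -0.0872) = (1.6000 + 5.1802, -2.7713 + -0.4532) = (6.7802, -3.2245)
End effector: (6.7802, -3.2245)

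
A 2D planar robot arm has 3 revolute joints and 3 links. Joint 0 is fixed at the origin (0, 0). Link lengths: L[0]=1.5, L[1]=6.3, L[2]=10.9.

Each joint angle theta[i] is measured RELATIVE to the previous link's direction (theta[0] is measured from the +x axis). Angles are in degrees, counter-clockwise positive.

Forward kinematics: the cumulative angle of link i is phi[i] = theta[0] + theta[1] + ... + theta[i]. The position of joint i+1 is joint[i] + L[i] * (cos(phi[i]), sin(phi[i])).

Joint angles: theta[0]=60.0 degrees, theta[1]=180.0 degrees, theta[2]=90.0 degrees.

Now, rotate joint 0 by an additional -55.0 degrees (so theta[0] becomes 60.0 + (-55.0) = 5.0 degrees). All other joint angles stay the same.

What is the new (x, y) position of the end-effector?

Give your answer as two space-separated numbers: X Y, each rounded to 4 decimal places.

joint[0] = (0.0000, 0.0000)  (base)
link 0: phi[0] = 5 = 5 deg
  cos(5 deg) = 0.9962, sin(5 deg) = 0.0872
  joint[1] = (0.0000, 0.0000) + 1.5 * (0.9962, 0.0872) = (0.0000 + 1.4943, 0.0000 + 0.1307) = (1.4943, 0.1307)
link 1: phi[1] = 5 + 180 = 185 deg
  cos(185 deg) = -0.9962, sin(185 deg) = -0.0872
  joint[2] = (1.4943, 0.1307) + 6.3 * (-0.9962, -0.0872) = (1.4943 + -6.2760, 0.1307 + -0.5491) = (-4.7817, -0.4183)
link 2: phi[2] = 5 + 180 + 90 = 275 deg
  cos(275 deg) = 0.0872, sin(275 deg) = -0.9962
  joint[3] = (-4.7817, -0.4183) + 10.9 * (0.0872, -0.9962) = (-4.7817 + 0.9500, -0.4183 + -10.8585) = (-3.8317, -11.2769)
End effector: (-3.8317, -11.2769)

Answer: -3.8317 -11.2769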